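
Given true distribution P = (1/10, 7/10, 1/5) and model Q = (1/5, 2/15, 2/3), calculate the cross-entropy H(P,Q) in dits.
0.7177 dits

Cross-entropy: H(P,Q) = -Σ p(x) log q(x)

Alternatively: H(P,Q) = H(P) + D_KL(P||Q)
H(P) = 0.3482 dits
D_KL(P||Q) = 0.3694 dits

H(P,Q) = 0.3482 + 0.3694 = 0.7177 dits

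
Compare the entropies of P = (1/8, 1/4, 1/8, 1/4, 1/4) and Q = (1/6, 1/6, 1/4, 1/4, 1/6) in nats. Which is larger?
Q

Computing entropies in nats:
H(P) = 1.5596
H(Q) = 1.5890

Distribution Q has higher entropy.

Intuition: The distribution closer to uniform (more spread out) has higher entropy.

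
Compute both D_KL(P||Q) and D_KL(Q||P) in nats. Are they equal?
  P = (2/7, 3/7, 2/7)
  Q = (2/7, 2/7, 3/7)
D_KL(P||Q) = 0.0579, D_KL(Q||P) = 0.0579

KL divergence is not symmetric: D_KL(P||Q) ≠ D_KL(Q||P) in general.

D_KL(P||Q) = 0.0579 nats
D_KL(Q||P) = 0.0579 nats

In this case they happen to be equal (to 4 decimal places).

This asymmetry is why KL divergence is not a true distance metric.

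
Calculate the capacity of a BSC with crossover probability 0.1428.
0.4085 bits

For a binary symmetric channel (BSC) with error probability p:
Capacity C = 1 - H(p) bits per symbol

where H(p) = -p log₂(p) - (1-p) log₂(1-p) is the binary entropy function.

H(0.1428) = 0.5915 bits
C = 1 - 0.5915 = 0.4085 bits per symbol

This means we can reliably transmit up to 0.4085 bits of information per channel use.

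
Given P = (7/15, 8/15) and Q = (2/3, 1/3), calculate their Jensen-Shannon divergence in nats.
0.0205 nats

Jensen-Shannon divergence is:
JSD(P||Q) = 0.5 × D_KL(P||M) + 0.5 × D_KL(Q||M)
where M = 0.5 × (P + Q) is the mixture distribution.

M = 0.5 × (7/15, 8/15) + 0.5 × (2/3, 1/3) = (17/30, 13/30)

D_KL(P||M) = 0.0201 nats
D_KL(Q||M) = 0.0209 nats

JSD(P||Q) = 0.5 × 0.0201 + 0.5 × 0.0209 = 0.0205 nats

Unlike KL divergence, JSD is symmetric and bounded: 0 ≤ JSD ≤ log(2).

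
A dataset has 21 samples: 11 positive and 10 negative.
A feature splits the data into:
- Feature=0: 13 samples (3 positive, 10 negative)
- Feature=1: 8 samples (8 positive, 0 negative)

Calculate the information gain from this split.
0.5159 bits

Information Gain = H(Y) - H(Y|Feature)

Before split:
P(positive) = 11/21 = 0.5238
H(Y) = 0.9984 bits

After split:
Feature=0: H = 0.7793 bits (weight = 13/21)
Feature=1: H = 0.0000 bits (weight = 8/21)
H(Y|Feature) = (13/21)×0.7793 + (8/21)×0.0000 = 0.4825 bits

Information Gain = 0.9984 - 0.4825 = 0.5159 bits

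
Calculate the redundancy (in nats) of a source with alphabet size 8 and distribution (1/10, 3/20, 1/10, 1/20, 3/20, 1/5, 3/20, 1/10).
0.0633 nats

Redundancy measures how far a source is from maximum entropy:
R = H_max - H(X)

Maximum entropy for 8 symbols: H_max = log_e(8) = 2.0794 nats
Actual entropy: H(X) = 2.0162 nats
Redundancy: R = 2.0794 - 2.0162 = 0.0633 nats

This redundancy represents potential for compression: the source could be compressed by 0.0633 nats per symbol.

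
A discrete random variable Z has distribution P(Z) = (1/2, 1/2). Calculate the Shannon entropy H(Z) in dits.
0.3010 dits

Shannon entropy is H(X) = -Σ p(x) log p(x).

For P = (1/2, 1/2):
H = -1/2 × log_10(1/2) -1/2 × log_10(1/2)
H = 0.3010 dits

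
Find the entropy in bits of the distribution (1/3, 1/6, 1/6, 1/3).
1.9183 bits

Shannon entropy is H(X) = -Σ p(x) log p(x).

For P = (1/3, 1/6, 1/6, 1/3):
H = -1/3 × log_2(1/3) -1/6 × log_2(1/6) -1/6 × log_2(1/6) -1/3 × log_2(1/3)
H = 1.9183 bits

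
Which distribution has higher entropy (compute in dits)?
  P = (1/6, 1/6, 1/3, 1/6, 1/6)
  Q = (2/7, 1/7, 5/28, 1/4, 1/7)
Q

Computing entropies in dits:
H(P) = 0.6778
H(Q) = 0.6810

Distribution Q has higher entropy.

Intuition: The distribution closer to uniform (more spread out) has higher entropy.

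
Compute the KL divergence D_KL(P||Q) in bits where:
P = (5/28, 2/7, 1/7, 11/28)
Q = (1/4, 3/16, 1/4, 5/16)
0.1013 bits

KL divergence: D_KL(P||Q) = Σ p(x) log(p(x)/q(x))

Computing term by term:
  x=0: 5/28 × log_2[(5/28)/(1/4)] = 5/28 × -0.4854 = -0.0867
  x=1: 2/7 × log_2[(2/7)/(3/16)] = 2/7 × 0.6077 = 0.1736
  x=2: 1/7 × log_2[(1/7)/(1/4)] = 1/7 × -0.8074 = -0.1153
  x=3: 11/28 × log_2[(11/28)/(5/16)] = 11/28 × 0.3301 = 0.1297

D_KL(P||Q) = 0.1013 bits

Note: KL divergence is always non-negative and equals 0 iff P = Q.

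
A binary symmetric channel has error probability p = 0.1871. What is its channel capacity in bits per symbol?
0.3046 bits

For a binary symmetric channel (BSC) with error probability p:
Capacity C = 1 - H(p) bits per symbol

where H(p) = -p log₂(p) - (1-p) log₂(1-p) is the binary entropy function.

H(0.1871) = 0.6954 bits
C = 1 - 0.6954 = 0.3046 bits per symbol

This means we can reliably transmit up to 0.3046 bits of information per channel use.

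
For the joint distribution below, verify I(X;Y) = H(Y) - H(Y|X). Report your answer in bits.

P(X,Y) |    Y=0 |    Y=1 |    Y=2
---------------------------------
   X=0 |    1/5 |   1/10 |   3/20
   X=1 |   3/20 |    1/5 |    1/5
I(X;Y) = 0.0276 bits

Mutual information has multiple equivalent forms:
- I(X;Y) = H(X) - H(X|Y)
- I(X;Y) = H(Y) - H(Y|X)
- I(X;Y) = H(X) + H(Y) - H(X,Y)

Computing all quantities:
H(X) = 0.9928, H(Y) = 1.5813, H(X,Y) = 2.5464
H(X|Y) = 0.9651, H(Y|X) = 1.5537

Verification:
H(X) - H(X|Y) = 0.9928 - 0.9651 = 0.0276
H(Y) - H(Y|X) = 1.5813 - 1.5537 = 0.0276
H(X) + H(Y) - H(X,Y) = 0.9928 + 1.5813 - 2.5464 = 0.0276

All forms give I(X;Y) = 0.0276 bits. ✓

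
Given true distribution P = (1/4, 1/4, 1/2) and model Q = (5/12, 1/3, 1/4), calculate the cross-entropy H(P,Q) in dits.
0.5154 dits

Cross-entropy: H(P,Q) = -Σ p(x) log q(x)

Alternatively: H(P,Q) = H(P) + D_KL(P||Q)
H(P) = 0.4515 dits
D_KL(P||Q) = 0.0638 dits

H(P,Q) = 0.4515 + 0.0638 = 0.5154 dits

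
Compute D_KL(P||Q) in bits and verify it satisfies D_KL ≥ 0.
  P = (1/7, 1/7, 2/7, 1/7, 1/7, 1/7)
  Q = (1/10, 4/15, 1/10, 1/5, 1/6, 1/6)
0.2447 bits

KL divergence satisfies the Gibbs inequality: D_KL(P||Q) ≥ 0 for all distributions P, Q.

D_KL(P||Q) = Σ p(x) log(p(x)/q(x))
Term by term:
  x=0: 1/7 × log_2[(1/7)/(1/10)] = 0.0735
  x=1: 1/7 × log_2[(1/7)/(4/15)] = -0.1286
  x=2: 2/7 × log_2[(2/7)/(1/10)] = 0.4327
  x=3: 1/7 × log_2[(1/7)/(1/5)] = -0.0693
  x=4: 1/7 × log_2[(1/7)/(1/6)] = -0.0318
  x=5: 1/7 × log_2[(1/7)/(1/6)] = -0.0318
D_KL(P||Q) = 0.2447 bits

D_KL(P||Q) = 0.2447 ≥ 0 ✓

This non-negativity is a fundamental property: relative entropy cannot be negative because it measures how different Q is from P.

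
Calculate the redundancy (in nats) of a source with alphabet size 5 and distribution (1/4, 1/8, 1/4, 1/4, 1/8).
0.0499 nats

Redundancy measures how far a source is from maximum entropy:
R = H_max - H(X)

Maximum entropy for 5 symbols: H_max = log_e(5) = 1.6094 nats
Actual entropy: H(X) = 1.5596 nats
Redundancy: R = 1.6094 - 1.5596 = 0.0499 nats

This redundancy represents potential for compression: the source could be compressed by 0.0499 nats per symbol.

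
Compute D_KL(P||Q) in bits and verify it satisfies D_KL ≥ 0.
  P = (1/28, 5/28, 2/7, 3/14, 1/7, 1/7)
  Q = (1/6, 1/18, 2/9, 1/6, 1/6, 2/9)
0.2799 bits

KL divergence satisfies the Gibbs inequality: D_KL(P||Q) ≥ 0 for all distributions P, Q.

D_KL(P||Q) = Σ p(x) log(p(x)/q(x))
Term by term:
  x=0: 1/28 × log_2[(1/28)/(1/6)] = -0.0794
  x=1: 5/28 × log_2[(5/28)/(1/18)] = 0.3008
  x=2: 2/7 × log_2[(2/7)/(2/9)] = 0.1036
  x=3: 3/14 × log_2[(3/14)/(1/6)] = 0.0777
  x=4: 1/7 × log_2[(1/7)/(1/6)] = -0.0318
  x=5: 1/7 × log_2[(1/7)/(2/9)] = -0.0911
D_KL(P||Q) = 0.2799 bits

D_KL(P||Q) = 0.2799 ≥ 0 ✓

This non-negativity is a fundamental property: relative entropy cannot be negative because it measures how different Q is from P.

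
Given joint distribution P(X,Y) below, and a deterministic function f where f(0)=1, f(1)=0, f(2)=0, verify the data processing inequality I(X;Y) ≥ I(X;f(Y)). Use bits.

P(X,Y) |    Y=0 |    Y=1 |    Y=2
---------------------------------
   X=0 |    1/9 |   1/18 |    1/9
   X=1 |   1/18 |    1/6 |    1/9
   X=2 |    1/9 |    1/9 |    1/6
I(X;Y) = 0.0570, I(X;f(Y)) = 0.0304, inequality holds: 0.0570 ≥ 0.0304

Data Processing Inequality: For any Markov chain X → Y → Z, we have I(X;Y) ≥ I(X;Z).

Here Z = f(Y) is a deterministic function of Y, forming X → Y → Z.

Original I(X;Y) = 0.0570 bits

After applying f:
P(X,Z) where Z=f(Y):
- P(X,Z=0) = P(X,Y=1) + P(X,Y=2)
- P(X,Z=1) = P(X,Y=0)

I(X;Z) = I(X;f(Y)) = 0.0304 bits

Verification: 0.0570 ≥ 0.0304 ✓

Information cannot be created by processing; the function f can only lose information about X.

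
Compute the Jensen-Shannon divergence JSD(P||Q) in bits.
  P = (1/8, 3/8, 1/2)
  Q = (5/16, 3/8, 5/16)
0.0457 bits

Jensen-Shannon divergence is:
JSD(P||Q) = 0.5 × D_KL(P||M) + 0.5 × D_KL(Q||M)
where M = 0.5 × (P + Q) is the mixture distribution.

M = 0.5 × (1/8, 3/8, 1/2) + 0.5 × (5/16, 3/8, 5/16) = (7/32, 3/8, 13/32)

D_KL(P||M) = 0.0489 bits
D_KL(Q||M) = 0.0425 bits

JSD(P||Q) = 0.5 × 0.0489 + 0.5 × 0.0425 = 0.0457 bits

Unlike KL divergence, JSD is symmetric and bounded: 0 ≤ JSD ≤ log(2).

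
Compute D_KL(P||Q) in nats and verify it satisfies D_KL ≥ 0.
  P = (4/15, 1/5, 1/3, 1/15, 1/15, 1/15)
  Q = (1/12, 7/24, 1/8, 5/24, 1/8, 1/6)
0.3827 nats

KL divergence satisfies the Gibbs inequality: D_KL(P||Q) ≥ 0 for all distributions P, Q.

D_KL(P||Q) = Σ p(x) log(p(x)/q(x))
Term by term:
  x=0: 4/15 × log_e[(4/15)/(1/12)] = 0.3102
  x=1: 1/5 × log_e[(1/5)/(7/24)] = -0.0755
  x=2: 1/3 × log_e[(1/3)/(1/8)] = 0.3269
  x=3: 1/15 × log_e[(1/15)/(5/24)] = -0.0760
  x=4: 1/15 × log_e[(1/15)/(1/8)] = -0.0419
  x=5: 1/15 × log_e[(1/15)/(1/6)] = -0.0611
D_KL(P||Q) = 0.3827 nats

D_KL(P||Q) = 0.3827 ≥ 0 ✓

This non-negativity is a fundamental property: relative entropy cannot be negative because it measures how different Q is from P.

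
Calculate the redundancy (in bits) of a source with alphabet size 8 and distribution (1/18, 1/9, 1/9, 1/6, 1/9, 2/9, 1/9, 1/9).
0.0942 bits

Redundancy measures how far a source is from maximum entropy:
R = H_max - H(X)

Maximum entropy for 8 symbols: H_max = log_2(8) = 3.0000 bits
Actual entropy: H(X) = 2.9058 bits
Redundancy: R = 3.0000 - 2.9058 = 0.0942 bits

This redundancy represents potential for compression: the source could be compressed by 0.0942 bits per symbol.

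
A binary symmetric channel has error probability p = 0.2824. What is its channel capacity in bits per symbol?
0.1413 bits

For a binary symmetric channel (BSC) with error probability p:
Capacity C = 1 - H(p) bits per symbol

where H(p) = -p log₂(p) - (1-p) log₂(1-p) is the binary entropy function.

H(0.2824) = 0.8587 bits
C = 1 - 0.8587 = 0.1413 bits per symbol

This means we can reliably transmit up to 0.1413 bits of information per channel use.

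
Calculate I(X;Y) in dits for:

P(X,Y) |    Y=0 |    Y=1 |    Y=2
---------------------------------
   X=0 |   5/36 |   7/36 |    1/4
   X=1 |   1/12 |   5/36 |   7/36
0.0005 dits

Mutual information: I(X;Y) = H(X) + H(Y) - H(X,Y)

Marginals:
P(X) = (7/12, 5/12), H(X) = 0.2950 dits
P(Y) = (2/9, 1/3, 4/9), H(Y) = 0.4607 dits

Joint entropy: H(X,Y) = 0.7552 dits

I(X;Y) = 0.2950 + 0.4607 - 0.7552 = 0.0005 dits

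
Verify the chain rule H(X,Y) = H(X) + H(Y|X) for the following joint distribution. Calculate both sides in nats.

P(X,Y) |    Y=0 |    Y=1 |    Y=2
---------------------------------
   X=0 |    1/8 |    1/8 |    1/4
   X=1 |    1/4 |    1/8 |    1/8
H(X,Y) = 1.7329, H(X) = 0.6931, H(Y|X) = 1.0397 (all in nats)

Chain rule: H(X,Y) = H(X) + H(Y|X)

Left side — joint entropy directly:
H(X,Y) = -Σ p(x,y) log p(x,y) = 1.7329 nats

Right side — compute H(Y|X) from the conditional distributions:
P(X) = (1/2, 1/2), so H(X) = 0.6931 nats
H(Y|X) = Σ_x P(X=x) · H(Y|X=x):
  P(Y|X=0) = (1/4, 1/4, 1/2), H(Y|X=0) = 1.0397, weight P(X=0) = 1/2
  P(Y|X=1) = (1/2, 1/4, 1/4), H(Y|X=1) = 1.0397, weight P(X=1) = 1/2
H(Y|X) = 1.0397 nats

H(X) + H(Y|X) = 0.6931 + 1.0397 = 1.7329 nats

Both sides equal 1.7329 nats. ✓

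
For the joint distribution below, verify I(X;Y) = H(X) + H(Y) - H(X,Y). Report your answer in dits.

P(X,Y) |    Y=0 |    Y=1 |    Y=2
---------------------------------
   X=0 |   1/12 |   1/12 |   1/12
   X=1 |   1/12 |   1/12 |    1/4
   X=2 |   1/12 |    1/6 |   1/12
I(X;Y) = 0.0262 dits

Mutual information has multiple equivalent forms:
- I(X;Y) = H(X) - H(X|Y)
- I(X;Y) = H(Y) - H(Y|X)
- I(X;Y) = H(X) + H(Y) - H(X,Y)

Computing all quantities:
H(X) = 0.4680, H(Y) = 0.4680, H(X,Y) = 0.9097
H(X|Y) = 0.4418, H(Y|X) = 0.4418

Verification:
H(X) - H(X|Y) = 0.4680 - 0.4418 = 0.0262
H(Y) - H(Y|X) = 0.4680 - 0.4418 = 0.0262
H(X) + H(Y) - H(X,Y) = 0.4680 + 0.4680 - 0.9097 = 0.0262

All forms give I(X;Y) = 0.0262 dits. ✓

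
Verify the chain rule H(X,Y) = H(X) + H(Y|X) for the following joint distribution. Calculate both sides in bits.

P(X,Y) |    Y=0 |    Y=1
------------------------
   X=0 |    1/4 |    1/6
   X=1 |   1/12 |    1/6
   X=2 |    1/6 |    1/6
H(X,Y) = 2.5221, H(X) = 1.5546, H(Y|X) = 0.9675 (all in bits)

Chain rule: H(X,Y) = H(X) + H(Y|X)

Left side — joint entropy directly:
H(X,Y) = -Σ p(x,y) log p(x,y) = 2.5221 bits

Right side — compute H(Y|X) from the conditional distributions:
P(X) = (5/12, 1/4, 1/3), so H(X) = 1.5546 bits
H(Y|X) = Σ_x P(X=x) · H(Y|X=x):
  P(Y|X=0) = (3/5, 2/5), H(Y|X=0) = 0.9710, weight P(X=0) = 5/12
  P(Y|X=1) = (1/3, 2/3), H(Y|X=1) = 0.9183, weight P(X=1) = 1/4
  P(Y|X=2) = (1/2, 1/2), H(Y|X=2) = 1.0000, weight P(X=2) = 1/3
H(Y|X) = 0.9675 bits

H(X) + H(Y|X) = 1.5546 + 0.9675 = 2.5221 bits

Both sides equal 2.5221 bits. ✓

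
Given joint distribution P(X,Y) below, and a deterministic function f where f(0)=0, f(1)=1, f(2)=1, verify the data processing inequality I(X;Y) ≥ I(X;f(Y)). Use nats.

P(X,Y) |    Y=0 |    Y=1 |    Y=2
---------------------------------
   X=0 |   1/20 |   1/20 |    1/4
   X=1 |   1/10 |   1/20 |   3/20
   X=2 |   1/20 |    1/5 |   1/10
I(X;Y) = 0.1130, I(X;f(Y)) = 0.0224, inequality holds: 0.1130 ≥ 0.0224

Data Processing Inequality: For any Markov chain X → Y → Z, we have I(X;Y) ≥ I(X;Z).

Here Z = f(Y) is a deterministic function of Y, forming X → Y → Z.

Original I(X;Y) = 0.1130 nats

After applying f:
P(X,Z) where Z=f(Y):
- P(X,Z=0) = P(X,Y=0)
- P(X,Z=1) = P(X,Y=1) + P(X,Y=2)

I(X;Z) = I(X;f(Y)) = 0.0224 nats

Verification: 0.1130 ≥ 0.0224 ✓

Information cannot be created by processing; the function f can only lose information about X.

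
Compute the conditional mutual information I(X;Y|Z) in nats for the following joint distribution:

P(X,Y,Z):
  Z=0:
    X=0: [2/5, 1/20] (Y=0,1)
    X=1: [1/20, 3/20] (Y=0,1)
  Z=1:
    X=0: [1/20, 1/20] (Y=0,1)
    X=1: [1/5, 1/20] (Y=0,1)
0.1467 nats

Conditional mutual information: I(X;Y|Z) = H(X|Z) + H(Y|Z) - H(X,Y|Z)

H(Z) = 0.6474
H(X,Z) = 1.2580 → H(X|Z) = 0.6106
H(Y,Z) = 1.2580 → H(Y|Z) = 0.6106
H(X,Y,Z) = 1.7219 → H(X,Y|Z) = 1.0745

I(X;Y|Z) = 0.6106 + 0.6106 - 1.0745 = 0.1467 nats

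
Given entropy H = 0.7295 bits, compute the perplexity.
1.6581

Perplexity is 2^H (or exp(H) for natural log).

H = 0.7295 bits
Perplexity = 2^0.7295 = 1.6581

Interpretation: The model's uncertainty is equivalent to choosing uniformly among 1.7 options.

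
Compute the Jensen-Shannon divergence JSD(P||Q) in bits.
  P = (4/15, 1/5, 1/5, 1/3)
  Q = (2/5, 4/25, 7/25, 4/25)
0.0386 bits

Jensen-Shannon divergence is:
JSD(P||Q) = 0.5 × D_KL(P||M) + 0.5 × D_KL(Q||M)
where M = 0.5 × (P + Q) is the mixture distribution.

M = 0.5 × (4/15, 1/5, 1/5, 1/3) + 0.5 × (2/5, 4/25, 7/25, 4/25) = (1/3, 0.18, 6/25, 0.246667)

D_KL(P||M) = 0.0367 bits
D_KL(Q||M) = 0.0404 bits

JSD(P||Q) = 0.5 × 0.0367 + 0.5 × 0.0404 = 0.0386 bits

Unlike KL divergence, JSD is symmetric and bounded: 0 ≤ JSD ≤ log(2).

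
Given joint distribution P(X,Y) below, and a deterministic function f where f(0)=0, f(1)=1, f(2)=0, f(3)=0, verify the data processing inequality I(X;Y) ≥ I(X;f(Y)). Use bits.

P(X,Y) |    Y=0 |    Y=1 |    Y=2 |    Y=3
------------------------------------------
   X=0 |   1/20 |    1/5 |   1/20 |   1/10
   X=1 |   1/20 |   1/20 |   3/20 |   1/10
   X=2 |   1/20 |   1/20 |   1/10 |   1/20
I(X;Y) = 0.1274, I(X;f(Y)) = 0.0937, inequality holds: 0.1274 ≥ 0.0937

Data Processing Inequality: For any Markov chain X → Y → Z, we have I(X;Y) ≥ I(X;Z).

Here Z = f(Y) is a deterministic function of Y, forming X → Y → Z.

Original I(X;Y) = 0.1274 bits

After applying f:
P(X,Z) where Z=f(Y):
- P(X,Z=0) = P(X,Y=0) + P(X,Y=2) + P(X,Y=3)
- P(X,Z=1) = P(X,Y=1)

I(X;Z) = I(X;f(Y)) = 0.0937 bits

Verification: 0.1274 ≥ 0.0937 ✓

Information cannot be created by processing; the function f can only lose information about X.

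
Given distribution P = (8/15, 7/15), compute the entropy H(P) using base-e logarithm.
0.6909 nats

Shannon entropy is H(X) = -Σ p(x) log p(x).

For P = (8/15, 7/15):
H = -8/15 × log_e(8/15) -7/15 × log_e(7/15)
H = 0.6909 nats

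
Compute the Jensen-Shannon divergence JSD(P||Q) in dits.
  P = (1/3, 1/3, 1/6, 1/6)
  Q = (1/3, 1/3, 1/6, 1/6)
0.0000 dits

Jensen-Shannon divergence is:
JSD(P||Q) = 0.5 × D_KL(P||M) + 0.5 × D_KL(Q||M)
where M = 0.5 × (P + Q) is the mixture distribution.

M = 0.5 × (1/3, 1/3, 1/6, 1/6) + 0.5 × (1/3, 1/3, 1/6, 1/6) = (1/3, 1/3, 1/6, 1/6)

D_KL(P||M) = 0.0000 dits
D_KL(Q||M) = 0.0000 dits

JSD(P||Q) = 0.5 × 0.0000 + 0.5 × 0.0000 = 0.0000 dits

Unlike KL divergence, JSD is symmetric and bounded: 0 ≤ JSD ≤ log(2).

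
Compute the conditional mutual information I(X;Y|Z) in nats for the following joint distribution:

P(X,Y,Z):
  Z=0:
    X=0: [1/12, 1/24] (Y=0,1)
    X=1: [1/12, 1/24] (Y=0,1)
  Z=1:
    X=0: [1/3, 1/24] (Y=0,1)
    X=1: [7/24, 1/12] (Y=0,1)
0.0085 nats

Conditional mutual information: I(X;Y|Z) = H(X|Z) + H(Y|Z) - H(X,Y|Z)

H(Z) = 0.5623
H(X,Z) = 1.2555 → H(X|Z) = 0.6931
H(Y,Z) = 1.0594 → H(Y|Z) = 0.4970
H(X,Y,Z) = 1.7441 → H(X,Y|Z) = 1.1817

I(X;Y|Z) = 0.6931 + 0.4970 - 1.1817 = 0.0085 nats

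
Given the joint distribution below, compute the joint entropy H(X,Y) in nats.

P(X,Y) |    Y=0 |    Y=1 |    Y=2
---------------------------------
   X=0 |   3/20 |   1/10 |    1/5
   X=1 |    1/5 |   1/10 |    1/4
1.7354 nats

Joint entropy is H(X,Y) = -Σ_{x,y} p(x,y) log p(x,y).

Summing over all non-zero entries:
H(X,Y) = -[3/20·log_e(3/20) + 1/10·log_e(1/10) + 1/5·log_e(1/5) + 1/5·log_e(1/5) + 1/10·log_e(1/10) + 1/4·log_e(1/4)]
H(X,Y) = 1.7354 nats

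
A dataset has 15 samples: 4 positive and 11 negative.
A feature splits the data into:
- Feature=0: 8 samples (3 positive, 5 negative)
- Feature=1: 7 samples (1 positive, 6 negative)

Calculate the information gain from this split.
0.0515 bits

Information Gain = H(Y) - H(Y|Feature)

Before split:
P(positive) = 4/15 = 0.2667
H(Y) = 0.8366 bits

After split:
Feature=0: H = 0.9544 bits (weight = 8/15)
Feature=1: H = 0.5917 bits (weight = 7/15)
H(Y|Feature) = (8/15)×0.9544 + (7/15)×0.5917 = 0.7851 bits

Information Gain = 0.8366 - 0.7851 = 0.0515 bits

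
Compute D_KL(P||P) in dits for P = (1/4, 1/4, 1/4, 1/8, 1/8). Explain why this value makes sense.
0.0000 dits

KL divergence satisfies the Gibbs inequality: D_KL(P||Q) ≥ 0 for all distributions P, Q.

D_KL(P||Q) = Σ p(x) log(p(x)/q(x))
Each term is p(x) × log_10(p(x)/p(x)) = p(x) × log_10(1) = 0, so the sum is 0.
D_KL(P||Q) = 0.0000 dits

When P = Q, the KL divergence is exactly 0, as there is no 'divergence' between identical distributions.

This non-negativity is a fundamental property: relative entropy cannot be negative because it measures how different Q is from P.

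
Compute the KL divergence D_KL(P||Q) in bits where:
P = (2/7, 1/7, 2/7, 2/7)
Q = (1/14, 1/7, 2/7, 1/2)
0.3408 bits

KL divergence: D_KL(P||Q) = Σ p(x) log(p(x)/q(x))

Computing term by term:
  x=0: 2/7 × log_2[(2/7)/(1/14)] = 2/7 × 2.0000 = 0.5714
  x=1: 1/7 × log_2[(1/7)/(1/7)] = 1/7 × 0.0000 = 0.0000
  x=2: 2/7 × log_2[(2/7)/(2/7)] = 2/7 × 0.0000 = 0.0000
  x=3: 2/7 × log_2[(2/7)/(1/2)] = 2/7 × -0.8074 = -0.2307

D_KL(P||Q) = 0.3408 bits

Note: KL divergence is always non-negative and equals 0 iff P = Q.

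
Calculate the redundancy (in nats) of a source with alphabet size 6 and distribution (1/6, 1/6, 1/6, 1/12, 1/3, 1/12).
0.1155 nats

Redundancy measures how far a source is from maximum entropy:
R = H_max - H(X)

Maximum entropy for 6 symbols: H_max = log_e(6) = 1.7918 nats
Actual entropy: H(X) = 1.6762 nats
Redundancy: R = 1.7918 - 1.6762 = 0.1155 nats

This redundancy represents potential for compression: the source could be compressed by 0.1155 nats per symbol.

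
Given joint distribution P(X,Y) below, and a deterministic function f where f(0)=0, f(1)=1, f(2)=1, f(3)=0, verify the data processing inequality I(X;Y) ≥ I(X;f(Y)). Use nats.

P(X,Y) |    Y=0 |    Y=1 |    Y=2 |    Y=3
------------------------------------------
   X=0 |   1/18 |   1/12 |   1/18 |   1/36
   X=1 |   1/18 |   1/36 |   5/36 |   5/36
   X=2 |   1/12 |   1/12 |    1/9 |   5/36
I(X;Y) = 0.0595, I(X;f(Y)) = 0.0090, inequality holds: 0.0595 ≥ 0.0090

Data Processing Inequality: For any Markov chain X → Y → Z, we have I(X;Y) ≥ I(X;Z).

Here Z = f(Y) is a deterministic function of Y, forming X → Y → Z.

Original I(X;Y) = 0.0595 nats

After applying f:
P(X,Z) where Z=f(Y):
- P(X,Z=0) = P(X,Y=0) + P(X,Y=3)
- P(X,Z=1) = P(X,Y=1) + P(X,Y=2)

I(X;Z) = I(X;f(Y)) = 0.0090 nats

Verification: 0.0595 ≥ 0.0090 ✓

Information cannot be created by processing; the function f can only lose information about X.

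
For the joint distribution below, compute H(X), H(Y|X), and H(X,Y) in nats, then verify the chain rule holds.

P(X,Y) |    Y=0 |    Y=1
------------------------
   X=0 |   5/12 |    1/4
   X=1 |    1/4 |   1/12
H(X,Y) = 1.2650, H(X) = 0.6365, H(Y|X) = 0.6285 (all in nats)

Chain rule: H(X,Y) = H(X) + H(Y|X)

Left side — joint entropy directly:
H(X,Y) = -Σ p(x,y) log p(x,y) = 1.2650 nats

Right side — compute H(Y|X) from the conditional distributions:
P(X) = (2/3, 1/3), so H(X) = 0.6365 nats
H(Y|X) = Σ_x P(X=x) · H(Y|X=x):
  P(Y|X=0) = (5/8, 3/8), H(Y|X=0) = 0.6616, weight P(X=0) = 2/3
  P(Y|X=1) = (3/4, 1/4), H(Y|X=1) = 0.5623, weight P(X=1) = 1/3
H(Y|X) = 0.6285 nats

H(X) + H(Y|X) = 0.6365 + 0.6285 = 1.2650 nats

Both sides equal 1.2650 nats. ✓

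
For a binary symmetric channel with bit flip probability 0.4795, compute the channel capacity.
0.0012 bits

For a binary symmetric channel (BSC) with error probability p:
Capacity C = 1 - H(p) bits per symbol

where H(p) = -p log₂(p) - (1-p) log₂(1-p) is the binary entropy function.

H(0.4795) = 0.9988 bits
C = 1 - 0.9988 = 0.0012 bits per symbol

This means we can reliably transmit up to 0.0012 bits of information per channel use.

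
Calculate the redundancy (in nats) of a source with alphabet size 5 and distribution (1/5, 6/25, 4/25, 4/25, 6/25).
0.0161 nats

Redundancy measures how far a source is from maximum entropy:
R = H_max - H(X)

Maximum entropy for 5 symbols: H_max = log_e(5) = 1.6094 nats
Actual entropy: H(X) = 1.5933 nats
Redundancy: R = 1.6094 - 1.5933 = 0.0161 nats

This redundancy represents potential for compression: the source could be compressed by 0.0161 nats per symbol.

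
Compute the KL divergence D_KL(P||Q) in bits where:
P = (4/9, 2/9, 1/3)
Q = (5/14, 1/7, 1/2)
0.0869 bits

KL divergence: D_KL(P||Q) = Σ p(x) log(p(x)/q(x))

Computing term by term:
  x=0: 4/9 × log_2[(4/9)/(5/14)] = 4/9 × 0.3155 = 0.1402
  x=1: 2/9 × log_2[(2/9)/(1/7)] = 2/9 × 0.6374 = 0.1417
  x=2: 1/3 × log_2[(1/3)/(1/2)] = 1/3 × -0.5850 = -0.1950

D_KL(P||Q) = 0.0869 bits

Note: KL divergence is always non-negative and equals 0 iff P = Q.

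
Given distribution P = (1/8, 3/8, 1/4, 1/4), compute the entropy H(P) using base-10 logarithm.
0.5737 dits

Shannon entropy is H(X) = -Σ p(x) log p(x).

For P = (1/8, 3/8, 1/4, 1/4):
H = -1/8 × log_10(1/8) -3/8 × log_10(3/8) -1/4 × log_10(1/4) -1/4 × log_10(1/4)
H = 0.5737 dits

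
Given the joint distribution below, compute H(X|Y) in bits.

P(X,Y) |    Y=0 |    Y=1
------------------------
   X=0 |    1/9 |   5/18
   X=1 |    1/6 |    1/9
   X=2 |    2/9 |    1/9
1.4830 bits

Using the chain rule: H(X|Y) = H(X,Y) - H(Y)

First, compute H(X,Y) = 2.4830 bits

Marginal P(Y) = (1/2, 1/2)
H(Y) = 1.0000 bits

H(X|Y) = H(X,Y) - H(Y) = 2.4830 - 1.0000 = 1.4830 bits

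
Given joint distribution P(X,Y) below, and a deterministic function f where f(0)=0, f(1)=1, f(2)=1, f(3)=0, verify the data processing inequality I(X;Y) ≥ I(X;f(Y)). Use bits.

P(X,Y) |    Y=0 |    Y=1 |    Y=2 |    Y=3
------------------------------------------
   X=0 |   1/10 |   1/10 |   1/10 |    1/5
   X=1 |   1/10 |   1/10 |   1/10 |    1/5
I(X;Y) = 0.0000, I(X;f(Y)) = 0.0000, inequality holds: 0.0000 ≥ 0.0000

Data Processing Inequality: For any Markov chain X → Y → Z, we have I(X;Y) ≥ I(X;Z).

Here Z = f(Y) is a deterministic function of Y, forming X → Y → Z.

Original I(X;Y) = 0.0000 bits

After applying f:
P(X,Z) where Z=f(Y):
- P(X,Z=0) = P(X,Y=0) + P(X,Y=3)
- P(X,Z=1) = P(X,Y=1) + P(X,Y=2)

I(X;Z) = I(X;f(Y)) = 0.0000 bits

Verification: 0.0000 ≥ 0.0000 ✓

Information cannot be created by processing; the function f can only lose information about X.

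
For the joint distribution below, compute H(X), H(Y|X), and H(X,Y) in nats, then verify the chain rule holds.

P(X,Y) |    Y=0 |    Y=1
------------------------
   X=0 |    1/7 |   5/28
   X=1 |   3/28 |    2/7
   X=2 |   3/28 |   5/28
H(X,Y) = 1.7298, H(X) = 1.0898, H(Y|X) = 0.6400 (all in nats)

Chain rule: H(X,Y) = H(X) + H(Y|X)

Left side — joint entropy directly:
H(X,Y) = -Σ p(x,y) log p(x,y) = 1.7298 nats

Right side — compute H(Y|X) from the conditional distributions:
P(X) = (9/28, 11/28, 2/7), so H(X) = 1.0898 nats
H(Y|X) = Σ_x P(X=x) · H(Y|X=x):
  P(Y|X=0) = (4/9, 5/9), H(Y|X=0) = 0.6870, weight P(X=0) = 9/28
  P(Y|X=1) = (3/11, 8/11), H(Y|X=1) = 0.5860, weight P(X=1) = 11/28
  P(Y|X=2) = (3/8, 5/8), H(Y|X=2) = 0.6616, weight P(X=2) = 2/7
H(Y|X) = 0.6400 nats

H(X) + H(Y|X) = 1.0898 + 0.6400 = 1.7298 nats

Both sides equal 1.7298 nats. ✓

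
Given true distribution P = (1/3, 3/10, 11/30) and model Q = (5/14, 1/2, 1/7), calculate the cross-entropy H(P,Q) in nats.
1.2647 nats

Cross-entropy: H(P,Q) = -Σ p(x) log q(x)

Alternatively: H(P,Q) = H(P) + D_KL(P||Q)
H(P) = 1.0953 nats
D_KL(P||Q) = 0.1694 nats

H(P,Q) = 1.0953 + 0.1694 = 1.2647 nats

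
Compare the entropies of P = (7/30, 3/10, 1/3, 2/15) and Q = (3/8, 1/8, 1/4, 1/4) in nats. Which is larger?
P

Computing entropies in nats:
H(P) = 1.3356
H(Q) = 1.3209

Distribution P has higher entropy.

Intuition: The distribution closer to uniform (more spread out) has higher entropy.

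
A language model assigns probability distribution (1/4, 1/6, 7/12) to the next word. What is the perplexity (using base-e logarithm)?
2.6107

Perplexity is e^H (or exp(H) for natural log).

First, H = -Σ p log p = 0.9596 nats
Perplexity = e^0.9596 = 2.6107

Interpretation: The model's uncertainty is equivalent to choosing uniformly among 2.6 options.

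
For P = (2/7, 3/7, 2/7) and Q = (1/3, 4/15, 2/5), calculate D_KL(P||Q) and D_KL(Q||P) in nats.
D_KL(P||Q) = 0.0632, D_KL(Q||P) = 0.0595

KL divergence is not symmetric: D_KL(P||Q) ≠ D_KL(Q||P) in general.

D_KL(P||Q) = 0.0632 nats
D_KL(Q||P) = 0.0595 nats

No, they are not equal!

This asymmetry is why KL divergence is not a true distance metric.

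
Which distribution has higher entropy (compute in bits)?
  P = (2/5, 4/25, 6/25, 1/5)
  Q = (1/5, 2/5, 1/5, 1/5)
Q

Computing entropies in bits:
H(P) = 1.9103
H(Q) = 1.9219

Distribution Q has higher entropy.

Intuition: The distribution closer to uniform (more spread out) has higher entropy.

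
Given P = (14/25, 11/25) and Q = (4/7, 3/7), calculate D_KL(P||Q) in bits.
0.0004 bits

KL divergence: D_KL(P||Q) = Σ p(x) log(p(x)/q(x))

Computing term by term:
  x=0: 14/25 × log_2[(14/25)/(4/7)] = 14/25 × -0.0291 = -0.0163
  x=1: 11/25 × log_2[(11/25)/(3/7)] = 11/25 × 0.0380 = 0.0167

D_KL(P||Q) = 0.0004 bits

Note: KL divergence is always non-negative and equals 0 iff P = Q.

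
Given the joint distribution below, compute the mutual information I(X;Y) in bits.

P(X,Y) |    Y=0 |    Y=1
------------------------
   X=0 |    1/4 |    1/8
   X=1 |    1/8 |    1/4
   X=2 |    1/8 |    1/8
0.0613 bits

Mutual information: I(X;Y) = H(X) + H(Y) - H(X,Y)

Marginals:
P(X) = (3/8, 3/8, 1/4), H(X) = 1.5613 bits
P(Y) = (1/2, 1/2), H(Y) = 1.0000 bits

Joint entropy: H(X,Y) = 2.5000 bits

I(X;Y) = 1.5613 + 1.0000 - 2.5000 = 0.0613 bits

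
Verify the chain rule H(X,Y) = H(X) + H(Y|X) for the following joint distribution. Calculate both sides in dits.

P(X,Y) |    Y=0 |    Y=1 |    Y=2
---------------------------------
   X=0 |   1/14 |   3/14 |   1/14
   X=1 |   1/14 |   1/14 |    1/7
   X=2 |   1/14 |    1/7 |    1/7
H(X,Y) = 0.9149, H(X) = 0.4748, H(Y|X) = 0.4400 (all in dits)

Chain rule: H(X,Y) = H(X) + H(Y|X)

Left side — joint entropy directly:
H(X,Y) = -Σ p(x,y) log p(x,y) = 0.9149 dits

Right side — compute H(Y|X) from the conditional distributions:
P(X) = (5/14, 2/7, 5/14), so H(X) = 0.4748 dits
H(Y|X) = Σ_x P(X=x) · H(Y|X=x):
  P(Y|X=0) = (1/5, 3/5, 1/5), H(Y|X=0) = 0.4127, weight P(X=0) = 5/14
  P(Y|X=1) = (1/4, 1/4, 1/2), H(Y|X=1) = 0.4515, weight P(X=1) = 2/7
  P(Y|X=2) = (1/5, 2/5, 2/5), H(Y|X=2) = 0.4581, weight P(X=2) = 5/14
H(Y|X) = 0.4400 dits

H(X) + H(Y|X) = 0.4748 + 0.4400 = 0.9149 dits

Both sides equal 0.9149 dits. ✓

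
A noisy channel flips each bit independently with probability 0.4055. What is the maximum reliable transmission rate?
0.0259 bits

For a binary symmetric channel (BSC) with error probability p:
Capacity C = 1 - H(p) bits per symbol

where H(p) = -p log₂(p) - (1-p) log₂(1-p) is the binary entropy function.

H(0.4055) = 0.9741 bits
C = 1 - 0.9741 = 0.0259 bits per symbol

This means we can reliably transmit up to 0.0259 bits of information per channel use.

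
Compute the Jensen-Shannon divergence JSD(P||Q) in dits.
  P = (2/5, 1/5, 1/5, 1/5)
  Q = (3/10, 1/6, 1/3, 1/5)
0.0055 dits

Jensen-Shannon divergence is:
JSD(P||Q) = 0.5 × D_KL(P||M) + 0.5 × D_KL(Q||M)
where M = 0.5 × (P + Q) is the mixture distribution.

M = 0.5 × (2/5, 1/5, 1/5, 1/5) + 0.5 × (3/10, 1/6, 1/3, 1/5) = (7/20, 0.183333, 4/15, 1/5)

D_KL(P||M) = 0.0058 dits
D_KL(Q||M) = 0.0053 dits

JSD(P||Q) = 0.5 × 0.0058 + 0.5 × 0.0053 = 0.0055 dits

Unlike KL divergence, JSD is symmetric and bounded: 0 ≤ JSD ≤ log(2).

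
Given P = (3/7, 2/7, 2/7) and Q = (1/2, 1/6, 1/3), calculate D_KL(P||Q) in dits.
0.0191 dits

KL divergence: D_KL(P||Q) = Σ p(x) log(p(x)/q(x))

Computing term by term:
  x=0: 3/7 × log_10[(3/7)/(1/2)] = 3/7 × -0.0669 = -0.0287
  x=1: 2/7 × log_10[(2/7)/(1/6)] = 2/7 × 0.2341 = 0.0669
  x=2: 2/7 × log_10[(2/7)/(1/3)] = 2/7 × -0.0669 = -0.0191

D_KL(P||Q) = 0.0191 dits

Note: KL divergence is always non-negative and equals 0 iff P = Q.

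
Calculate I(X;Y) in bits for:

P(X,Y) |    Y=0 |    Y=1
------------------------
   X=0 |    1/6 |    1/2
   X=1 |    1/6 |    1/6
0.0441 bits

Mutual information: I(X;Y) = H(X) + H(Y) - H(X,Y)

Marginals:
P(X) = (2/3, 1/3), H(X) = 0.9183 bits
P(Y) = (1/3, 2/3), H(Y) = 0.9183 bits

Joint entropy: H(X,Y) = 1.7925 bits

I(X;Y) = 0.9183 + 0.9183 - 1.7925 = 0.0441 bits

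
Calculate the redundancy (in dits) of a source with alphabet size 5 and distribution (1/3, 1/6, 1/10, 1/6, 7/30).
0.0331 dits

Redundancy measures how far a source is from maximum entropy:
R = H_max - H(X)

Maximum entropy for 5 symbols: H_max = log_10(5) = 0.6990 dits
Actual entropy: H(X) = 0.6659 dits
Redundancy: R = 0.6990 - 0.6659 = 0.0331 dits

This redundancy represents potential for compression: the source could be compressed by 0.0331 dits per symbol.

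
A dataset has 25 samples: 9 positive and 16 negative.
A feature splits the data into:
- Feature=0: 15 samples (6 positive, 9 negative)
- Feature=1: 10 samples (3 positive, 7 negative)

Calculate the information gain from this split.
0.0076 bits

Information Gain = H(Y) - H(Y|Feature)

Before split:
P(positive) = 9/25 = 0.3600
H(Y) = 0.9427 bits

After split:
Feature=0: H = 0.9710 bits (weight = 15/25)
Feature=1: H = 0.8813 bits (weight = 10/25)
H(Y|Feature) = (15/25)×0.9710 + (10/25)×0.8813 = 0.9351 bits

Information Gain = 0.9427 - 0.9351 = 0.0076 bits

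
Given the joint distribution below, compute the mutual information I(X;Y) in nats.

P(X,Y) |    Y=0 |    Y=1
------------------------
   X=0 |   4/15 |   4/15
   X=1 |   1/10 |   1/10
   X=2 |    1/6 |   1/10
0.0062 nats

Mutual information: I(X;Y) = H(X) + H(Y) - H(X,Y)

Marginals:
P(X) = (8/15, 1/5, 4/15), H(X) = 1.0096 nats
P(Y) = (8/15, 7/15), H(Y) = 0.6909 nats

Joint entropy: H(X,Y) = 1.6943 nats

I(X;Y) = 1.0096 + 0.6909 - 1.6943 = 0.0062 nats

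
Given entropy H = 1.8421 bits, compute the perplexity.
3.5853

Perplexity is 2^H (or exp(H) for natural log).

H = 1.8421 bits
Perplexity = 2^1.8421 = 3.5853

Interpretation: The model's uncertainty is equivalent to choosing uniformly among 3.6 options.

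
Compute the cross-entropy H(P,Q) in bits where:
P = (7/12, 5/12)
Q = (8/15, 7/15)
0.9872 bits

Cross-entropy: H(P,Q) = -Σ p(x) log q(x)

Alternatively: H(P,Q) = H(P) + D_KL(P||Q)
H(P) = 0.9799 bits
D_KL(P||Q) = 0.0073 bits

H(P,Q) = 0.9799 + 0.0073 = 0.9872 bits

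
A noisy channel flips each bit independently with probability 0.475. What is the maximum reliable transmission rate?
0.0018 bits

For a binary symmetric channel (BSC) with error probability p:
Capacity C = 1 - H(p) bits per symbol

where H(p) = -p log₂(p) - (1-p) log₂(1-p) is the binary entropy function.

H(0.475) = 0.9982 bits
C = 1 - 0.9982 = 0.0018 bits per symbol

This means we can reliably transmit up to 0.0018 bits of information per channel use.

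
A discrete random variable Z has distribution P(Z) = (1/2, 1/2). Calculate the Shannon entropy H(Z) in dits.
0.3010 dits

Shannon entropy is H(X) = -Σ p(x) log p(x).

For P = (1/2, 1/2):
H = -1/2 × log_10(1/2) -1/2 × log_10(1/2)
H = 0.3010 dits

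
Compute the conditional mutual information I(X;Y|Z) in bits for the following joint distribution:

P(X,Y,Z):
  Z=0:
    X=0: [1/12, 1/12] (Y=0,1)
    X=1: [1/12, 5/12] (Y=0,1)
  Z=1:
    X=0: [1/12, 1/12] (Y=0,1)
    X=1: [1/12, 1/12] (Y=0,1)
0.0492 bits

Conditional mutual information: I(X;Y|Z) = H(X|Z) + H(Y|Z) - H(X,Y|Z)

H(Z) = 0.9183
H(X,Z) = 1.7925 → H(X|Z) = 0.8742
H(Y,Z) = 1.7925 → H(Y|Z) = 0.8742
H(X,Y,Z) = 2.6175 → H(X,Y|Z) = 1.6992

I(X;Y|Z) = 0.8742 + 0.8742 - 1.6992 = 0.0492 bits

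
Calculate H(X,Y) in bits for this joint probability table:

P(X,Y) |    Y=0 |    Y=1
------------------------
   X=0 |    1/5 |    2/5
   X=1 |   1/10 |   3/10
1.8464 bits

Joint entropy is H(X,Y) = -Σ_{x,y} p(x,y) log p(x,y).

Summing over all non-zero entries:
H(X,Y) = -[1/5·log_2(1/5) + 2/5·log_2(2/5) + 1/10·log_2(1/10) + 3/10·log_2(3/10)]
H(X,Y) = 1.8464 bits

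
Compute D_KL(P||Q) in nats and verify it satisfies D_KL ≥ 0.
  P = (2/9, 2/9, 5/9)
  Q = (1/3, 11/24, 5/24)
0.2939 nats

KL divergence satisfies the Gibbs inequality: D_KL(P||Q) ≥ 0 for all distributions P, Q.

D_KL(P||Q) = Σ p(x) log(p(x)/q(x))
Term by term:
  x=0: 2/9 × log_e[(2/9)/(1/3)] = -0.0901
  x=1: 2/9 × log_e[(2/9)/(11/24)] = -0.1609
  x=2: 5/9 × log_e[(5/9)/(5/24)] = 0.5449
D_KL(P||Q) = 0.2939 nats

D_KL(P||Q) = 0.2939 ≥ 0 ✓

This non-negativity is a fundamental property: relative entropy cannot be negative because it measures how different Q is from P.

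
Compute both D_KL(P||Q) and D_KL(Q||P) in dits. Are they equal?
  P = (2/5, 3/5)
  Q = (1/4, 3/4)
D_KL(P||Q) = 0.0235, D_KL(Q||P) = 0.0217

KL divergence is not symmetric: D_KL(P||Q) ≠ D_KL(Q||P) in general.

D_KL(P||Q) = 0.0235 dits
D_KL(Q||P) = 0.0217 dits

No, they are not equal!

This asymmetry is why KL divergence is not a true distance metric.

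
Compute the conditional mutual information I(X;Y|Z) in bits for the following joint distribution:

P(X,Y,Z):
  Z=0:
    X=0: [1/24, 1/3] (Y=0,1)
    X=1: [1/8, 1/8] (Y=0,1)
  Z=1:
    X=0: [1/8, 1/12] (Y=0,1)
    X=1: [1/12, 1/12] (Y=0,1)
0.0869 bits

Conditional mutual information: I(X;Y|Z) = H(X|Z) + H(Y|Z) - H(X,Y|Z)

H(Z) = 0.9544
H(X,Z) = 1.9329 → H(X|Z) = 0.9785
H(Y,Z) = 1.8490 → H(Y|Z) = 0.8946
H(X,Y,Z) = 2.7406 → H(X,Y|Z) = 1.7862

I(X;Y|Z) = 0.9785 + 0.8946 - 1.7862 = 0.0869 bits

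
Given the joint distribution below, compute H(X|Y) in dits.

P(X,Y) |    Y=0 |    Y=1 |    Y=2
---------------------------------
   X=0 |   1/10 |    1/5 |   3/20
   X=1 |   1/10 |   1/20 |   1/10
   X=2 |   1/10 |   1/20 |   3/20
0.4442 dits

Using the chain rule: H(X|Y) = H(X,Y) - H(Y)

First, compute H(X,Y) = 0.9171 dits

Marginal P(Y) = (3/10, 3/10, 2/5)
H(Y) = 0.4729 dits

H(X|Y) = H(X,Y) - H(Y) = 0.9171 - 0.4729 = 0.4442 dits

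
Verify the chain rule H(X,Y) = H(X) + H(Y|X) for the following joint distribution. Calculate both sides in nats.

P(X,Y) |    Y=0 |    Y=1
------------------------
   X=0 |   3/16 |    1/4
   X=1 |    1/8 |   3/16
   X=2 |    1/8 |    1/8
H(X,Y) = 1.7541, H(X) = 1.0717, H(Y|X) = 0.6824 (all in nats)

Chain rule: H(X,Y) = H(X) + H(Y|X)

Left side — joint entropy directly:
H(X,Y) = -Σ p(x,y) log p(x,y) = 1.7541 nats

Right side — compute H(Y|X) from the conditional distributions:
P(X) = (7/16, 5/16, 1/4), so H(X) = 1.0717 nats
H(Y|X) = Σ_x P(X=x) · H(Y|X=x):
  P(Y|X=0) = (3/7, 4/7), H(Y|X=0) = 0.6829, weight P(X=0) = 7/16
  P(Y|X=1) = (2/5, 3/5), H(Y|X=1) = 0.6730, weight P(X=1) = 5/16
  P(Y|X=2) = (1/2, 1/2), H(Y|X=2) = 0.6931, weight P(X=2) = 1/4
H(Y|X) = 0.6824 nats

H(X) + H(Y|X) = 1.0717 + 0.6824 = 1.7541 nats

Both sides equal 1.7541 nats. ✓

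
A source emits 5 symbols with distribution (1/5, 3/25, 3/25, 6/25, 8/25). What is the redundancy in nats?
0.0716 nats

Redundancy measures how far a source is from maximum entropy:
R = H_max - H(X)

Maximum entropy for 5 symbols: H_max = log_e(5) = 1.6094 nats
Actual entropy: H(X) = 1.5379 nats
Redundancy: R = 1.6094 - 1.5379 = 0.0716 nats

This redundancy represents potential for compression: the source could be compressed by 0.0716 nats per symbol.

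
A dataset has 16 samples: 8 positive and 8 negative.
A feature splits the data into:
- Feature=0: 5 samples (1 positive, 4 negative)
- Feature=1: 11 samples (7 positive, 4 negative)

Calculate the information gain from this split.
0.1243 bits

Information Gain = H(Y) - H(Y|Feature)

Before split:
P(positive) = 8/16 = 0.5000
H(Y) = 1.0000 bits

After split:
Feature=0: H = 0.7219 bits (weight = 5/16)
Feature=1: H = 0.9457 bits (weight = 11/16)
H(Y|Feature) = (5/16)×0.7219 + (11/16)×0.9457 = 0.8757 bits

Information Gain = 1.0000 - 0.8757 = 0.1243 bits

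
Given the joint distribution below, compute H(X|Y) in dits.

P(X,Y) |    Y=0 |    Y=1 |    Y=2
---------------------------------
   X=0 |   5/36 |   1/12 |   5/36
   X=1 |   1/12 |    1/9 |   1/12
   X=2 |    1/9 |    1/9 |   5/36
0.4690 dits

Using the chain rule: H(X|Y) = H(X,Y) - H(Y)

First, compute H(X,Y) = 0.9451 dits

Marginal P(Y) = (1/3, 11/36, 13/36)
H(Y) = 0.4761 dits

H(X|Y) = H(X,Y) - H(Y) = 0.9451 - 0.4761 = 0.4690 dits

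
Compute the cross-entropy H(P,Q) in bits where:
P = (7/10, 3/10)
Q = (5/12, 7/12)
1.1174 bits

Cross-entropy: H(P,Q) = -Σ p(x) log q(x)

Alternatively: H(P,Q) = H(P) + D_KL(P||Q)
H(P) = 0.8813 bits
D_KL(P||Q) = 0.2361 bits

H(P,Q) = 0.8813 + 0.2361 = 1.1174 bits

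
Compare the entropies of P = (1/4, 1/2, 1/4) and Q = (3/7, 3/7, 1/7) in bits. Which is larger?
P

Computing entropies in bits:
H(P) = 1.5000
H(Q) = 1.4488

Distribution P has higher entropy.

Intuition: The distribution closer to uniform (more spread out) has higher entropy.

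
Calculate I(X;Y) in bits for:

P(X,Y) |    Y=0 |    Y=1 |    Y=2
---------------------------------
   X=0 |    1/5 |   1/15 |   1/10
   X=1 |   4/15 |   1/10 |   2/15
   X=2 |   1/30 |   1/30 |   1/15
0.0309 bits

Mutual information: I(X;Y) = H(X) + H(Y) - H(X,Y)

Marginals:
P(X) = (11/30, 1/2, 2/15), H(X) = 1.4183 bits
P(Y) = (1/2, 1/5, 3/10), H(Y) = 1.4855 bits

Joint entropy: H(X,Y) = 2.8729 bits

I(X;Y) = 1.4183 + 1.4855 - 2.8729 = 0.0309 bits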